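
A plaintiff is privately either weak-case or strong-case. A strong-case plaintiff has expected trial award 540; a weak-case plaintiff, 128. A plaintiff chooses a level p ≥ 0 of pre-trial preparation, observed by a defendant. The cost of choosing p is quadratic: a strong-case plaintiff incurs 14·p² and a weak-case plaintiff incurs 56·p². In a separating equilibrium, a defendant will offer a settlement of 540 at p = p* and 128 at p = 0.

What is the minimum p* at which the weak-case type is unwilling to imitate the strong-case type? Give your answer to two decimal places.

The weak-case type at p = 0 receives 128; imitating at p* yields 540 − 56·p*².
Indifference: 128 = 540 − 56·p*², so p*² = (540 − 128) / 56 ≈ 7.3571.
p* = √7.3571 ≈ 2.71.

2.71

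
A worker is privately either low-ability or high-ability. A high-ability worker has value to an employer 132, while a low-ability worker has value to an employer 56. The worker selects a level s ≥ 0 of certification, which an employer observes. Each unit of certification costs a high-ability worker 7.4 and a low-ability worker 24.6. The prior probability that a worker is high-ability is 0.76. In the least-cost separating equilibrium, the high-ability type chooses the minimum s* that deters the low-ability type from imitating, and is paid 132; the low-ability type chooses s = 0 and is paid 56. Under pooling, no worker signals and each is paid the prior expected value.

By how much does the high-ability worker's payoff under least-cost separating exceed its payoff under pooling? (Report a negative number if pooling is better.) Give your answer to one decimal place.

Least-cost separating signal: s* solves 56 = 132 − 24.6·s*, so s* = (132 − 56)/24.6 ≈ 3.0894.
High-ability type's separating payoff: 132 − 7.4 × s* = 132 − 7.4 × (132 − 56)/24.6 = 132 − 562.4/24.6 ≈ 109.138.
Pooling payoff: 0.76 × 132 + 0.24 × 56 = 113.76.
Difference: 109.138 − 113.76 = -4.622, i.e. -4.6 to one decimal place.
The high-ability type would prefer the pooling outcome.

-4.6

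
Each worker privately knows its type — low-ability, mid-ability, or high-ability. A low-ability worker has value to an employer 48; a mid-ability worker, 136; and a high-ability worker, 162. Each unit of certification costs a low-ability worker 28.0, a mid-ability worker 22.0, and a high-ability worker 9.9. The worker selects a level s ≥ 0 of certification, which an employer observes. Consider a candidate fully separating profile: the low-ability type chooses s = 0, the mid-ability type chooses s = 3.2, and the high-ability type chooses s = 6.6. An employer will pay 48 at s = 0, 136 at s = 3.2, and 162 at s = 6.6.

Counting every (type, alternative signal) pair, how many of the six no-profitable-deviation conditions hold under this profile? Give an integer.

5

High-ability (own payoff 162 − 9.9×6.6 = 96.66): to s=0 gives 48 → no gain ✓; to s=3.2 gives 136 − 9.9×3.2 = 104.32 → profitable ✗.
Mid-ability (own payoff 136 − 22.0×3.2 = 65.6): to s=0 gives 48 → no gain ✓; to s=6.6 gives 162 − 22.0×6.6 = 16.8 → no gain ✓.
Low-ability (own payoff 48): to s=3.2 gives 136 − 28.0×3.2 = 46.4 → no gain ✓; to s=6.6 gives 162 − 28.0×6.6 = -22.8 → no gain ✓.
5 of the 6 constraints hold; not an equilibrium.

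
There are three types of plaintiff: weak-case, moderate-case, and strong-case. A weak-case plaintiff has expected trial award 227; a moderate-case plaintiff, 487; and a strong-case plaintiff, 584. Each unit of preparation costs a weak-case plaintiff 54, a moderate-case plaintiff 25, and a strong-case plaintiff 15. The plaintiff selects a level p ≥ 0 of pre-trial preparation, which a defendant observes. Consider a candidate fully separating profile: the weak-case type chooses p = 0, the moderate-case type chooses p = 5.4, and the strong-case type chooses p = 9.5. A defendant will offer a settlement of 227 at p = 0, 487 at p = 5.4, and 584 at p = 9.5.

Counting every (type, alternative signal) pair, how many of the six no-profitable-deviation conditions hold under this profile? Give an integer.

6

Strong-case (own payoff 584 − 15×9.5 = 441.5): to p=0 gives 227 → no gain ✓; to p=5.4 gives 487 − 15×5.4 = 406 → no gain ✓.
Moderate-case (own payoff 487 − 25×5.4 = 352): to p=0 gives 227 → no gain ✓; to p=9.5 gives 584 − 25×9.5 = 346.5 → no gain ✓.
Weak-case (own payoff 227): to p=5.4 gives 487 − 54×5.4 = 195.4 → no gain ✓; to p=9.5 gives 584 − 54×9.5 = 71 → no gain ✓.
6 of the 6 constraints hold; this profile is a separating equilibrium.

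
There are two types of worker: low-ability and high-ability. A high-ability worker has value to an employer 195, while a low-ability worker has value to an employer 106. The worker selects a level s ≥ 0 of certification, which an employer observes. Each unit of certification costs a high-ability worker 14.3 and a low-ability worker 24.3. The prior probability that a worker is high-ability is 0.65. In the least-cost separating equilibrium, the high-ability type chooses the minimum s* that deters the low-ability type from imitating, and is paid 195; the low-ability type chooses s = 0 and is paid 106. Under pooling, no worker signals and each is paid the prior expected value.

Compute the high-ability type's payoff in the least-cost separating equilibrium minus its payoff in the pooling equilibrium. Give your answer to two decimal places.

Least-cost separating signal: s* solves 106 = 195 − 24.3·s*, so s* = (195 − 106)/24.3 ≈ 3.6626.
High-ability type's separating payoff: 195 − 14.3 × s* = 195 − 14.3 × (195 − 106)/24.3 = 195 − 1272.7/24.3 ≈ 142.6255.
Pooling payoff: 0.65 × 195 + 0.35 × 106 = 163.85.
Difference: 142.6255 − 163.85 = -21.2245, i.e. -21.22 to two decimal places.
The high-ability type would prefer the pooling outcome.

-21.22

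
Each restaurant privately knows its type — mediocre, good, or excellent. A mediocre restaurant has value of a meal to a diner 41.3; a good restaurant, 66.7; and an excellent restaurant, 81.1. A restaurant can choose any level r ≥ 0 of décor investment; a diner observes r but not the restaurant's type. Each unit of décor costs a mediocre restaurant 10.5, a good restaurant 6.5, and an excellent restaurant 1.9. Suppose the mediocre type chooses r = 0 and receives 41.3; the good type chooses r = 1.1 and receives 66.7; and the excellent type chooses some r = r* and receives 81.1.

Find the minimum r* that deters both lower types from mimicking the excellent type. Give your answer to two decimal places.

3.79

Good type (on-path payoff 66.7 − 6.5×1.1 = 59.55) won't mimic when 59.55 ≥ 81.1 − 6.5·r*, i.e. r* ≥ 3.32.
Mediocre type (on-path payoff 41.3) won't mimic when 41.3 ≥ 81.1 − 10.5·r*, i.e. r* ≥ 3.79.
Both must hold, so r* = max(3.79, 3.32) = 3.79. The mediocre type's constraint binds.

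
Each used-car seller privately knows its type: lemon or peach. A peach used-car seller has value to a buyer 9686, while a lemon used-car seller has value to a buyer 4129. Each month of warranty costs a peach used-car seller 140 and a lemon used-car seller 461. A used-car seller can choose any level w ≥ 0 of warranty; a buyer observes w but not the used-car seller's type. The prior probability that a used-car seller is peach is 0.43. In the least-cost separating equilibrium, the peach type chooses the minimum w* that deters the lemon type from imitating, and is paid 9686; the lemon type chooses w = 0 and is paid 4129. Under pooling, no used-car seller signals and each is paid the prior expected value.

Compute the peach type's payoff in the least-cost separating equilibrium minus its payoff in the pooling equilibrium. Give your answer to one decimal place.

1479.9

Least-cost separating signal: w* solves 4129 = 9686 − 461·w*, so w* = (9686 − 4129)/461 ≈ 12.0542.
Peach type's separating payoff: 9686 − 140 × w* = 9686 − 140 × (9686 − 4129)/461 = 9686 − 777980/461 ≈ 7998.408.
Pooling payoff: 0.43 × 9686 + 0.57 × 4129 = 6518.51.
Difference: 7998.408 − 6518.51 = 1479.898, i.e. 1479.9 to one decimal place.
The peach type prefers to separate.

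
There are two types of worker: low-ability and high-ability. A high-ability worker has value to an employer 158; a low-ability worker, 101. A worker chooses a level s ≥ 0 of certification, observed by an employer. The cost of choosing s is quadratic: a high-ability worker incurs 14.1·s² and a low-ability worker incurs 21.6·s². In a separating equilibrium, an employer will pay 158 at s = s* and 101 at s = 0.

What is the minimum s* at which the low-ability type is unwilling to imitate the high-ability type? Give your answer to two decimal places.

1.62

The low-ability type at s = 0 receives 101; imitating at s* yields 158 − 21.6·s*².
Indifference: 101 = 158 − 21.6·s*², so s*² = (158 − 101) / 21.6 ≈ 2.6389.
s* = √2.6389 ≈ 1.62.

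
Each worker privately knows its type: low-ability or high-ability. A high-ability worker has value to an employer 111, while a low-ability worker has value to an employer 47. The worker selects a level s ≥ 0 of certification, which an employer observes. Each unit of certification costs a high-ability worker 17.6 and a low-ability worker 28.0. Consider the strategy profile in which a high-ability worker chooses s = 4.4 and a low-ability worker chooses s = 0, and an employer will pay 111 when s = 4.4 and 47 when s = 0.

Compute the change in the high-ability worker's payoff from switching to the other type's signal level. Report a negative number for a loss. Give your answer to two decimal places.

13.44

Playing s = 4.4 the high-ability worker receives 111 − 17.6 × 4.4 = 33.56.
Deviating to s = 0 yields 47 instead.
Gain from deviating: 47 − 33.56 = 13.44.
The gain is positive, so the high-ability type's incentive-compatibility constraint is violated — this profile is not a separating equilibrium.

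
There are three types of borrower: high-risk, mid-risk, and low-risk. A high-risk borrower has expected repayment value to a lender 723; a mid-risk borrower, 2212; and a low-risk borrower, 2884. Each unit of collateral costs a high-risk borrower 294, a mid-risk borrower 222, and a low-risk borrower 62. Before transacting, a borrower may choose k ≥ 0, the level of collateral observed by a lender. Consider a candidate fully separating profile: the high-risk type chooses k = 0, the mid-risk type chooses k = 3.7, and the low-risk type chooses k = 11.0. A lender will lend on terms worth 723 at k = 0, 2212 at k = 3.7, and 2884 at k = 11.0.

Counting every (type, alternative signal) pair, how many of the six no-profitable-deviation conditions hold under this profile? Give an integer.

5

Low-risk (own payoff 2884 − 62×11.0 = 2202): to k=0 gives 723 → no gain ✓; to k=3.7 gives 2212 − 62×3.7 = 1982.6 → no gain ✓.
Mid-risk (own payoff 2212 − 222×3.7 = 1390.6): to k=0 gives 723 → no gain ✓; to k=11.0 gives 2884 − 222×11.0 = 442 → no gain ✓.
High-risk (own payoff 723): to k=3.7 gives 2212 − 294×3.7 = 1124.2 → profitable ✗; to k=11.0 gives 2884 − 294×11.0 = -350 → no gain ✓.
5 of the 6 constraints hold; not an equilibrium.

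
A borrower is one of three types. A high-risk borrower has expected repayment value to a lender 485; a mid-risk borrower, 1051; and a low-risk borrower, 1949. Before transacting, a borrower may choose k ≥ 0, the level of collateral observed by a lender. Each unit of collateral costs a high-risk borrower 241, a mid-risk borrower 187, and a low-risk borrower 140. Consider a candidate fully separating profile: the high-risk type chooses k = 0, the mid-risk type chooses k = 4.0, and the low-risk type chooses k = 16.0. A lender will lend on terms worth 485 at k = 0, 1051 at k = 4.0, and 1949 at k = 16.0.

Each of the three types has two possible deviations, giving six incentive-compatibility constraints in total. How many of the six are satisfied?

Low-risk (own payoff 1949 − 140×16.0 = -291): to k=0 gives 485 → profitable ✗; to k=4.0 gives 1051 − 140×4.0 = 491 → profitable ✗.
Mid-risk (own payoff 1051 − 187×4.0 = 303): to k=0 gives 485 → profitable ✗; to k=16.0 gives 1949 − 187×16.0 = -1043 → no gain ✓.
High-risk (own payoff 485): to k=4.0 gives 1051 − 241×4.0 = 87 → no gain ✓; to k=16.0 gives 1949 − 241×16.0 = -1907 → no gain ✓.
3 of the 6 constraints hold; not an equilibrium.

3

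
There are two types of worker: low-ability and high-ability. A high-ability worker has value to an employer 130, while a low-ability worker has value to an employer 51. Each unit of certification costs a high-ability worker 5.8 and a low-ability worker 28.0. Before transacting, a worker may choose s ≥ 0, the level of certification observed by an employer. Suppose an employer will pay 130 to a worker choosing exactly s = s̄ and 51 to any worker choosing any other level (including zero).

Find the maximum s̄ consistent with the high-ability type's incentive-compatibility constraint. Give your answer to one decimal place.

Choosing s̄ yields the high-ability type 130 − 5.8·s̄; choosing zero yields 51.
The high-ability type is indifferent at 130 − 5.8·s̄ = 51, i.e. s̄ = (130 − 51) / 5.8 ≈ 13.6.
For any s̄ above 13.6 the high-ability type would rather pool at zero, so separation collapses.

13.6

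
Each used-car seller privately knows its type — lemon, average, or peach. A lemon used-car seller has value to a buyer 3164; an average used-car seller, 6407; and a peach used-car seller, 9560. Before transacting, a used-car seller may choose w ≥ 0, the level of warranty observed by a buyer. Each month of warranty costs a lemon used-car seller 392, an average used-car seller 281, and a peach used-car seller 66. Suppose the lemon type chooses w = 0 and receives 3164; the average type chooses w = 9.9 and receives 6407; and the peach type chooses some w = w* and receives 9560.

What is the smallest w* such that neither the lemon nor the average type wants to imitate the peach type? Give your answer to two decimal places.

21.12

Lemon type (on-path payoff 3164) won't mimic when 3164 ≥ 9560 − 392·w*, i.e. w* ≥ 16.32.
Average type (on-path payoff 6407 − 281×9.9 = 3625.1) won't mimic when 3625.1 ≥ 9560 − 281·w*, i.e. w* ≥ 21.12.
Both must hold, so w* = max(16.32, 21.12) = 21.12. The average type's constraint binds.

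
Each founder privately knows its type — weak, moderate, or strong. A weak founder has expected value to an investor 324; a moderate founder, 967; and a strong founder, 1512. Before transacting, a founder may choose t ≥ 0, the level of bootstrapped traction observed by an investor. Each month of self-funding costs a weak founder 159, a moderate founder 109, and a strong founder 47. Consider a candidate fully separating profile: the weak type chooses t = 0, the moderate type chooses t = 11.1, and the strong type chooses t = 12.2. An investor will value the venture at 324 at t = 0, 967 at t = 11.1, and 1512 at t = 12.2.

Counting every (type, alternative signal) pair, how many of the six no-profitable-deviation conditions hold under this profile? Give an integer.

Moderate (own payoff 967 − 109×11.1 = -242.9): to t=0 gives 324 → profitable ✗; to t=12.2 gives 1512 − 109×12.2 = 182.2 → profitable ✗.
Strong (own payoff 1512 − 47×12.2 = 938.6): to t=0 gives 324 → no gain ✓; to t=11.1 gives 967 − 47×11.1 = 445.3 → no gain ✓.
Weak (own payoff 324): to t=11.1 gives 967 − 159×11.1 = -797.9 → no gain ✓; to t=12.2 gives 1512 − 159×12.2 = -427.8 → no gain ✓.
4 of the 6 constraints hold; not an equilibrium.

4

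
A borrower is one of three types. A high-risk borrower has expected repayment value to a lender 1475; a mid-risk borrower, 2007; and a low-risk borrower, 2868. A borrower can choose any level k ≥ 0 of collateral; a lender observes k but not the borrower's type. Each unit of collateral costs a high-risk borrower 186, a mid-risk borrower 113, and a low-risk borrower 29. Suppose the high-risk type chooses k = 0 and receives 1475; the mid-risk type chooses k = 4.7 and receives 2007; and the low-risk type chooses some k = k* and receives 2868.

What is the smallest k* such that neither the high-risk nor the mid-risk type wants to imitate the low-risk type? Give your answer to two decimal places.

12.32

High-risk type (on-path payoff 1475) won't mimic when 1475 ≥ 2868 − 186·k*, i.e. k* ≥ 7.49.
Mid-risk type (on-path payoff 2007 − 113×4.7 = 1475.9) won't mimic when 1475.9 ≥ 2868 − 113·k*, i.e. k* ≥ 12.32.
Both must hold, so k* = max(7.49, 12.32) = 12.32. The mid-risk type's constraint binds.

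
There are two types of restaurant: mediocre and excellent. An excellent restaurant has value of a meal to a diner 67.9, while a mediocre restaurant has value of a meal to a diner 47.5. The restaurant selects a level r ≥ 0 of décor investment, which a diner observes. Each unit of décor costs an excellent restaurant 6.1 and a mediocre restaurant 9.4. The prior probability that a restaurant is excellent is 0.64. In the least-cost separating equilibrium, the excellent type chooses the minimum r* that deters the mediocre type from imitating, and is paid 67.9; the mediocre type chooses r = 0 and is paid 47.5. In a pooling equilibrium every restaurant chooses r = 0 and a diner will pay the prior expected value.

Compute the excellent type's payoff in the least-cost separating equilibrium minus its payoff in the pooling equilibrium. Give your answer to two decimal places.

Least-cost separating signal: r* solves 47.5 = 67.9 − 9.4·r*, so r* = (67.9 − 47.5)/9.4 ≈ 2.1702.
Excellent type's separating payoff: 67.9 − 6.1 × r* = 67.9 − 6.1 × (67.9 − 47.5)/9.4 = 67.9 − 124.44/9.4 ≈ 54.6617.
Pooling payoff: 0.64 × 67.9 + 0.36 × 47.5 = 60.556.
Difference: 54.6617 − 60.556 = -5.8943, i.e. -5.89 to two decimal places.
The excellent type would prefer the pooling outcome.

-5.89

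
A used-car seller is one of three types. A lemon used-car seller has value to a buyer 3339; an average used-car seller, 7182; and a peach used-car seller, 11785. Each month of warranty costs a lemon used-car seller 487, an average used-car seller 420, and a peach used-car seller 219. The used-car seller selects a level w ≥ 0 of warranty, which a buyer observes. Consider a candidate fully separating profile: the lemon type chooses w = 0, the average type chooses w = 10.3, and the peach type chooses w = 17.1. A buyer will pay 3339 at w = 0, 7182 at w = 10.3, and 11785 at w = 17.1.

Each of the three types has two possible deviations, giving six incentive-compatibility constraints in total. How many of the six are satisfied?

Average (own payoff 7182 − 420×10.3 = 2856): to w=0 gives 3339 → profitable ✗; to w=17.1 gives 11785 − 420×17.1 = 4603 → profitable ✗.
Lemon (own payoff 3339): to w=10.3 gives 7182 − 487×10.3 = 2165.9 → no gain ✓; to w=17.1 gives 11785 − 487×17.1 = 3457.3 → profitable ✗.
Peach (own payoff 11785 − 219×17.1 = 8040.1): to w=0 gives 3339 → no gain ✓; to w=10.3 gives 7182 − 219×10.3 = 4926.3 → no gain ✓.
3 of the 6 constraints hold; not an equilibrium.

3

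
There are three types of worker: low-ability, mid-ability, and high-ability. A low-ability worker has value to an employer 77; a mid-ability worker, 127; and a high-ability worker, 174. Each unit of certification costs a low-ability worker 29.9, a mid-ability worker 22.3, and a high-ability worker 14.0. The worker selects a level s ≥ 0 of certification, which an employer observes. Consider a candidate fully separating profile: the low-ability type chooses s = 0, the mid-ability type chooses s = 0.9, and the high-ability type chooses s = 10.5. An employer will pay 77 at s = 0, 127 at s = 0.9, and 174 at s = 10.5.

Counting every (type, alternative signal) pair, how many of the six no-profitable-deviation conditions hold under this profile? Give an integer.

High-ability (own payoff 174 − 14.0×10.5 = 27): to s=0 gives 77 → profitable ✗; to s=0.9 gives 127 − 14.0×0.9 = 114.4 → profitable ✗.
Mid-ability (own payoff 127 − 22.3×0.9 = 106.93): to s=0 gives 77 → no gain ✓; to s=10.5 gives 174 − 22.3×10.5 = -60.15 → no gain ✓.
Low-ability (own payoff 77): to s=0.9 gives 127 − 29.9×0.9 = 100.09 → profitable ✗; to s=10.5 gives 174 − 29.9×10.5 = -139.95 → no gain ✓.
3 of the 6 constraints hold; not an equilibrium.

3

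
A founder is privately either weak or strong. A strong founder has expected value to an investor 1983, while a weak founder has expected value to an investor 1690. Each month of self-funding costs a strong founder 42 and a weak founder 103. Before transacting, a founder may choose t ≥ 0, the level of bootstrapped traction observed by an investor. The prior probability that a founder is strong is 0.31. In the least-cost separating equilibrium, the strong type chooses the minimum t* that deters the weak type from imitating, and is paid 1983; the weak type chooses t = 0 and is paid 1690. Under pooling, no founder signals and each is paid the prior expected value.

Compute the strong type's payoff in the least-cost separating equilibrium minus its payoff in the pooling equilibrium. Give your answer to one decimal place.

Least-cost separating signal: t* solves 1690 = 1983 − 103·t*, so t* = (1983 − 1690)/103 ≈ 2.8447.
Strong type's separating payoff: 1983 − 42 × t* = 1983 − 42 × (1983 − 1690)/103 = 1983 − 12306/103 ≈ 1863.524.
Pooling payoff: 0.31 × 1983 + 0.69 × 1690 = 1780.83.
Difference: 1863.524 − 1780.83 = 82.694, i.e. 82.7 to one decimal place.
The strong type prefers to separate.

82.7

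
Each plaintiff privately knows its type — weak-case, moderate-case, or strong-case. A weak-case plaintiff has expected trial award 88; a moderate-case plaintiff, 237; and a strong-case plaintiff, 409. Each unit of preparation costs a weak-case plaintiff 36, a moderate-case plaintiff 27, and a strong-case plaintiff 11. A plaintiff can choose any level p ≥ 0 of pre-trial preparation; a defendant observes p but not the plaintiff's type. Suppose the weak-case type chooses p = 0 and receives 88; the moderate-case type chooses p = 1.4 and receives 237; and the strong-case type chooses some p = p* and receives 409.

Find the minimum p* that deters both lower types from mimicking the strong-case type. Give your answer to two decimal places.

Weak-case type (on-path payoff 88) won't mimic when 88 ≥ 409 − 36·p*, i.e. p* ≥ 8.92.
Moderate-case type (on-path payoff 237 − 27×1.4 = 199.2) won't mimic when 199.2 ≥ 409 − 27·p*, i.e. p* ≥ 7.77.
Both must hold, so p* = max(8.92, 7.77) = 8.92. The weak-case type's constraint binds.

8.92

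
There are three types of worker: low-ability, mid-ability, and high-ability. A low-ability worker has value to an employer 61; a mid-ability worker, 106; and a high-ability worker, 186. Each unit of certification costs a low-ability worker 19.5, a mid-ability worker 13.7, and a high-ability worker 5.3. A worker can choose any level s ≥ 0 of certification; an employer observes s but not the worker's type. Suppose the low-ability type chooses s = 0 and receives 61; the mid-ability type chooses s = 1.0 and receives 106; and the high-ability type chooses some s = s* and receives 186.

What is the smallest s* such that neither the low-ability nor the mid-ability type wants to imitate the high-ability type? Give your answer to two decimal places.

Mid-ability type (on-path payoff 106 − 13.7×1.0 = 92.3) won't mimic when 92.3 ≥ 186 − 13.7·s*, i.e. s* ≥ 6.84.
Low-ability type (on-path payoff 61) won't mimic when 61 ≥ 186 − 19.5·s*, i.e. s* ≥ 6.41.
Both must hold, so s* = max(6.41, 6.84) = 6.84. The mid-ability type's constraint binds.

6.84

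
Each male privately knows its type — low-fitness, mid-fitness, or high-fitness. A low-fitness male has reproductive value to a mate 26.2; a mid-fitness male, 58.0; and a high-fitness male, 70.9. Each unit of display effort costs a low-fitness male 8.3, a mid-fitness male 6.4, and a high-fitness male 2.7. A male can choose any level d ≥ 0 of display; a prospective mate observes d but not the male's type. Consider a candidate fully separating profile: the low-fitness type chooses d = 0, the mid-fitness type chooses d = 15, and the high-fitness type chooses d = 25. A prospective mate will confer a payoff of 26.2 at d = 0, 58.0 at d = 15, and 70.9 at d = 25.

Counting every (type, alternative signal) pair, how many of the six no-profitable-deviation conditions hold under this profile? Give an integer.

High-fitness (own payoff 70.9 − 2.7×25 = 3.4): to d=0 gives 26.2 → profitable ✗; to d=15 gives 58.0 − 2.7×15 = 17.5 → profitable ✗.
Low-fitness (own payoff 26.2): to d=15 gives 58.0 − 8.3×15 = -66.5 → no gain ✓; to d=25 gives 70.9 − 8.3×25 = -136.6 → no gain ✓.
Mid-fitness (own payoff 58.0 − 6.4×15 = -38): to d=0 gives 26.2 → profitable ✗; to d=25 gives 70.9 − 6.4×25 = -89.1 → no gain ✓.
3 of the 6 constraints hold; not an equilibrium.

3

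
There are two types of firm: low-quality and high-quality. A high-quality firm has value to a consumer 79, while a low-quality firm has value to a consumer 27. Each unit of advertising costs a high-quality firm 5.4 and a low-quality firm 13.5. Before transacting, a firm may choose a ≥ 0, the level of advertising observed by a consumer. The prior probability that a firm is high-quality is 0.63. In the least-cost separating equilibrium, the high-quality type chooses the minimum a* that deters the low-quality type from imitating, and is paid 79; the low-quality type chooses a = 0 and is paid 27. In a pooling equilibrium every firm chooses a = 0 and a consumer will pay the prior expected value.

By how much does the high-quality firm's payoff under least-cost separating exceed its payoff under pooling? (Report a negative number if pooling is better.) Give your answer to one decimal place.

-1.6

Least-cost separating signal: a* solves 27 = 79 − 13.5·a*, so a* = (79 − 27)/13.5 ≈ 3.8519.
High-quality type's separating payoff: 79 − 5.4 × a* = 79 − 5.4 × (79 − 27)/13.5 = 79 − 280.8/13.5 = 58.2.
Pooling payoff: 0.63 × 79 + 0.37 × 27 = 59.76.
Difference: 58.2 − 59.76 = -1.56, i.e. -1.6 to one decimal place.
The high-quality type would prefer the pooling outcome.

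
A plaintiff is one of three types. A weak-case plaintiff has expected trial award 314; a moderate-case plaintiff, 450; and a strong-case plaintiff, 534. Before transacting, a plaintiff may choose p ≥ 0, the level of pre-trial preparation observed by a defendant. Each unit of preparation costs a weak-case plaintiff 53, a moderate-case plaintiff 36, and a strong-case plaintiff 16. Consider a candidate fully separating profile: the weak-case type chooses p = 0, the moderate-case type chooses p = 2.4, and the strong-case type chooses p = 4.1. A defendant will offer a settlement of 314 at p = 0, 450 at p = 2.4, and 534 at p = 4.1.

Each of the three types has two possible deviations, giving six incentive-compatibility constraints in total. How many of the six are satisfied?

3

Strong-case (own payoff 534 − 16×4.1 = 468.4): to p=0 gives 314 → no gain ✓; to p=2.4 gives 450 − 16×2.4 = 411.6 → no gain ✓.
Weak-case (own payoff 314): to p=2.4 gives 450 − 53×2.4 = 322.8 → profitable ✗; to p=4.1 gives 534 − 53×4.1 = 316.7 → profitable ✗.
Moderate-case (own payoff 450 − 36×2.4 = 363.6): to p=0 gives 314 → no gain ✓; to p=4.1 gives 534 − 36×4.1 = 386.4 → profitable ✗.
3 of the 6 constraints hold; not an equilibrium.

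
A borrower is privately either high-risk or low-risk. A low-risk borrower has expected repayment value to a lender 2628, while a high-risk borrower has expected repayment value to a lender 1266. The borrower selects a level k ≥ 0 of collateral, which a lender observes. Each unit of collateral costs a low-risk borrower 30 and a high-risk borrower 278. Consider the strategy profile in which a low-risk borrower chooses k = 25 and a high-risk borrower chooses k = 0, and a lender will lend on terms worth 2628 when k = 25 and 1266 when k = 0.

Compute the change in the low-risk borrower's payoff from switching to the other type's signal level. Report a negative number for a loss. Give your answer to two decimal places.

-612.00

Playing k = 25 the low-risk borrower receives 2628 − 30 × 25 = 1878.
Deviating to k = 0 yields 1266 instead.
Gain from deviating: 1266 − 1878 = -612.00.
The gain is negative, so the low-risk type's incentive-compatibility constraint is satisfied.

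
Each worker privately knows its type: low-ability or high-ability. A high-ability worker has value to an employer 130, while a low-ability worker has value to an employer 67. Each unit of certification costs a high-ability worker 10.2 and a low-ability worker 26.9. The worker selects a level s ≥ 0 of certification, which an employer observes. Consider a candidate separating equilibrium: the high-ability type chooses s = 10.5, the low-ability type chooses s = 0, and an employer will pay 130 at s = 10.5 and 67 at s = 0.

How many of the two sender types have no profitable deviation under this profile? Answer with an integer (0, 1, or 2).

1

High-ability type: signal → 130 − 10.2 × 10.5 = 22.9; deviate to 0 → 67. IC fails (22.9 < 67).
Low-ability type: stay at 0 → 67; mimic → 130 − 26.9 × 10.5 = -152.45. IC holds (67 ≥ -152.45).
1 of 2 constraints hold, so this profile is not an equilibrium.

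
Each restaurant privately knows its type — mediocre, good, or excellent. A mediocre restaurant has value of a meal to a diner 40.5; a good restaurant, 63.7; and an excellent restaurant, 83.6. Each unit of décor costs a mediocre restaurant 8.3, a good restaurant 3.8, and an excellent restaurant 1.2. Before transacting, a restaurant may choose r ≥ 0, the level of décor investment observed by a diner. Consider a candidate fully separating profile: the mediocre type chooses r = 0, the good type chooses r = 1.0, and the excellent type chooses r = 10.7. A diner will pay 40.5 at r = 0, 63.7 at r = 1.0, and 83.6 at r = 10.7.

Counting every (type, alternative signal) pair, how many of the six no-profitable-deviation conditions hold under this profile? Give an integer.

5

Excellent (own payoff 83.6 − 1.2×10.7 = 70.76): to r=0 gives 40.5 → no gain ✓; to r=1.0 gives 63.7 − 1.2×1.0 = 62.5 → no gain ✓.
Good (own payoff 63.7 − 3.8×1.0 = 59.9): to r=0 gives 40.5 → no gain ✓; to r=10.7 gives 83.6 − 3.8×10.7 = 42.94 → no gain ✓.
Mediocre (own payoff 40.5): to r=1.0 gives 63.7 − 8.3×1.0 = 55.4 → profitable ✗; to r=10.7 gives 83.6 − 8.3×10.7 = -5.21 → no gain ✓.
5 of the 6 constraints hold; not an equilibrium.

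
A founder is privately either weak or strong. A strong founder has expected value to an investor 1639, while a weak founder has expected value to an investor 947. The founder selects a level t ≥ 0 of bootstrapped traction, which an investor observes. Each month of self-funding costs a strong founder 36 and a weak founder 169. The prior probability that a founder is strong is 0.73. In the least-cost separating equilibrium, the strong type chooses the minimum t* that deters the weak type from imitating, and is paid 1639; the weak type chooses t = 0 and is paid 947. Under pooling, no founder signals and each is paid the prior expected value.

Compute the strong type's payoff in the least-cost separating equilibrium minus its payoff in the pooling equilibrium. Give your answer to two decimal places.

Least-cost separating signal: t* solves 947 = 1639 − 169·t*, so t* = (1639 − 947)/169 ≈ 4.0947.
Strong type's separating payoff: 1639 − 36 × t* = 1639 − 36 × (1639 − 947)/169 = 1639 − 24912/169 ≈ 1491.5917.
Pooling payoff: 0.73 × 1639 + 0.27 × 947 = 1452.16.
Difference: 1491.5917 − 1452.16 = 39.4317, i.e. 39.43 to two decimal places.
The strong type prefers to separate.

39.43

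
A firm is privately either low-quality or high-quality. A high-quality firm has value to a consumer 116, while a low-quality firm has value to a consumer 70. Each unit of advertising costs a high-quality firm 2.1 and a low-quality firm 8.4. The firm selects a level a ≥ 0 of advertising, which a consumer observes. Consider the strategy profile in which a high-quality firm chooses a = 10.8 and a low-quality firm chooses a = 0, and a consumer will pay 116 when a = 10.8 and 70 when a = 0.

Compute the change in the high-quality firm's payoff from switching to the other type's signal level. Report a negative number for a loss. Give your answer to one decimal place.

Playing a = 10.8 the high-quality firm receives 116 − 2.1 × 10.8 = 93.32.
Deviating to a = 0 yields 70 instead.
Gain from deviating: 70 − 93.32 = -23.32, i.e. -23.3 to one decimal place.
The gain is negative, so the high-quality type's incentive-compatibility constraint is satisfied.

-23.3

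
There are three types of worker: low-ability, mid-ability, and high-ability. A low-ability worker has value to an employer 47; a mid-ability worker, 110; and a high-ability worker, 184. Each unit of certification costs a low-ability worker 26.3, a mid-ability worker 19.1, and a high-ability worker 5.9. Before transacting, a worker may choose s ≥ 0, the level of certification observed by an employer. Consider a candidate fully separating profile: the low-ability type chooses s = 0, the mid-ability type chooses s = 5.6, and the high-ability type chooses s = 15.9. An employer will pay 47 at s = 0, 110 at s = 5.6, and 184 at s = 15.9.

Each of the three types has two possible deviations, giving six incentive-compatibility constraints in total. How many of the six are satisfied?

Low-ability (own payoff 47): to s=5.6 gives 110 − 26.3×5.6 = -37.28 → no gain ✓; to s=15.9 gives 184 − 26.3×15.9 = -234.17 → no gain ✓.
Mid-ability (own payoff 110 − 19.1×5.6 = 3.04): to s=0 gives 47 → profitable ✗; to s=15.9 gives 184 − 19.1×15.9 = -119.69 → no gain ✓.
High-ability (own payoff 184 − 5.9×15.9 = 90.19): to s=0 gives 47 → no gain ✓; to s=5.6 gives 110 − 5.9×5.6 = 76.96 → no gain ✓.
5 of the 6 constraints hold; not an equilibrium.

5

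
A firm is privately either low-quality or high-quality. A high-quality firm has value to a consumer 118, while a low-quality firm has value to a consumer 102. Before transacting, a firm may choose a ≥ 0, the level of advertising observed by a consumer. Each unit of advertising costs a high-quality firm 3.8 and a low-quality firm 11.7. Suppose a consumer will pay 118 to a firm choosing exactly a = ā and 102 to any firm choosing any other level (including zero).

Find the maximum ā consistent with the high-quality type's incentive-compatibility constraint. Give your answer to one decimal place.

Choosing ā yields the high-quality type 118 − 3.8·ā; choosing zero yields 102.
The high-quality type is indifferent at 118 − 3.8·ā = 102, i.e. ā = (118 − 102) / 3.8 ≈ 4.2.
For any ā above 4.2 the high-quality type would rather pool at zero, so separation collapses.

4.2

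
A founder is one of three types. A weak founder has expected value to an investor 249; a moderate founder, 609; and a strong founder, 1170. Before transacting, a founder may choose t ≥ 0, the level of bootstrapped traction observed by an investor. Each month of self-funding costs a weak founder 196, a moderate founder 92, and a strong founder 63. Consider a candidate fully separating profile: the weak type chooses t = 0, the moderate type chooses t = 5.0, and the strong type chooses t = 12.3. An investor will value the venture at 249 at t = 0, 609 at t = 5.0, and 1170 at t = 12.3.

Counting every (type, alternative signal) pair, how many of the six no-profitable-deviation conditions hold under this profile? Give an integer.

Weak (own payoff 249): to t=5.0 gives 609 − 196×5.0 = -371 → no gain ✓; to t=12.3 gives 1170 − 196×12.3 = -1240.8 → no gain ✓.
Moderate (own payoff 609 − 92×5.0 = 149): to t=0 gives 249 → profitable ✗; to t=12.3 gives 1170 − 92×12.3 = 38.4 → no gain ✓.
Strong (own payoff 1170 − 63×12.3 = 395.1): to t=0 gives 249 → no gain ✓; to t=5.0 gives 609 − 63×5.0 = 294 → no gain ✓.
5 of the 6 constraints hold; not an equilibrium.

5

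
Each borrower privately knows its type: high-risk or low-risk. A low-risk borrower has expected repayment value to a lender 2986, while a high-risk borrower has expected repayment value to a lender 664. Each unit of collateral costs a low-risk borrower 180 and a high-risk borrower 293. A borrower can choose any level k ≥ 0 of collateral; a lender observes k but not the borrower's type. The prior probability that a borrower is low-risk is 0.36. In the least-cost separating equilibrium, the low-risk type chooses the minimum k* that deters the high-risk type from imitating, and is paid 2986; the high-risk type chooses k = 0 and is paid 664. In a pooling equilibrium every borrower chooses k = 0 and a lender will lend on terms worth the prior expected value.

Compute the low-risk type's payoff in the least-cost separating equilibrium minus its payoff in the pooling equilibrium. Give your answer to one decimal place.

59.6

Least-cost separating signal: k* solves 664 = 2986 − 293·k*, so k* = (2986 − 664)/293 ≈ 7.9249.
Low-risk type's separating payoff: 2986 − 180 × k* = 2986 − 180 × (2986 − 664)/293 = 2986 − 417960/293 ≈ 1559.515.
Pooling payoff: 0.36 × 2986 + 0.64 × 664 = 1499.92.
Difference: 1559.515 − 1499.92 = 59.595, i.e. 59.6 to one decimal place.
The low-risk type prefers to separate.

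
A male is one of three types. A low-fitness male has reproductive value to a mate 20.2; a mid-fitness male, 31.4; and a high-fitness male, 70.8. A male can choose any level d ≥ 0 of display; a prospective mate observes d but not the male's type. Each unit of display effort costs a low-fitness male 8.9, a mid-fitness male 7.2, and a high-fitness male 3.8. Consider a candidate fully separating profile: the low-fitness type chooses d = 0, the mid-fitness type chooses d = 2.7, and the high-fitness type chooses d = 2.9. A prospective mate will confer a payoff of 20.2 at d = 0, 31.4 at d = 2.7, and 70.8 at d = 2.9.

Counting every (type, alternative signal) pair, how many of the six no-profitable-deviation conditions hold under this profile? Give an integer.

3

High-fitness (own payoff 70.8 − 3.8×2.9 = 59.78): to d=0 gives 20.2 → no gain ✓; to d=2.7 gives 31.4 − 3.8×2.7 = 21.14 → no gain ✓.
Mid-fitness (own payoff 31.4 − 7.2×2.7 = 11.96): to d=0 gives 20.2 → profitable ✗; to d=2.9 gives 70.8 − 7.2×2.9 = 49.92 → profitable ✗.
Low-fitness (own payoff 20.2): to d=2.7 gives 31.4 − 8.9×2.7 = 7.37 → no gain ✓; to d=2.9 gives 70.8 − 8.9×2.9 = 44.99 → profitable ✗.
3 of the 6 constraints hold; not an equilibrium.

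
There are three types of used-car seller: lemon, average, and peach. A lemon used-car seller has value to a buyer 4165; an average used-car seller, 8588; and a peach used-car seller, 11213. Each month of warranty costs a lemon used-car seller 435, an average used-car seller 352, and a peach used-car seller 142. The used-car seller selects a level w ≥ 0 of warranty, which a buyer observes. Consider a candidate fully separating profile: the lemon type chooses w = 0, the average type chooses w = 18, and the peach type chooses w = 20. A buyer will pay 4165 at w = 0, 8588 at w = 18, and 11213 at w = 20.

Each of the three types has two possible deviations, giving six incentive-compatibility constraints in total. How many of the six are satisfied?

Lemon (own payoff 4165): to w=18 gives 8588 − 435×18 = 758 → no gain ✓; to w=20 gives 11213 − 435×20 = 2513 → no gain ✓.
Peach (own payoff 11213 − 142×20 = 8373): to w=0 gives 4165 → no gain ✓; to w=18 gives 8588 − 142×18 = 6032 → no gain ✓.
Average (own payoff 8588 − 352×18 = 2252): to w=0 gives 4165 → profitable ✗; to w=20 gives 11213 − 352×20 = 4173 → profitable ✗.
4 of the 6 constraints hold; not an equilibrium.

4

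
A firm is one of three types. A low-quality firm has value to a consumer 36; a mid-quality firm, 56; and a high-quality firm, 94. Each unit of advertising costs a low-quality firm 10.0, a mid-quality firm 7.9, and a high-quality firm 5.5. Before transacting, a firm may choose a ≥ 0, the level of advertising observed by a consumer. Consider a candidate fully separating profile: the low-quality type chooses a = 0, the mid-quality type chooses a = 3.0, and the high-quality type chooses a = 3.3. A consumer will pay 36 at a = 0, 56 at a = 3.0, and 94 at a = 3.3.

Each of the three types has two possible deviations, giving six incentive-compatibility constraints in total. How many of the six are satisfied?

High-quality (own payoff 94 − 5.5×3.3 = 75.85): to a=0 gives 36 → no gain ✓; to a=3.0 gives 56 − 5.5×3.0 = 39.5 → no gain ✓.
Mid-quality (own payoff 56 − 7.9×3.0 = 32.3): to a=0 gives 36 → profitable ✗; to a=3.3 gives 94 − 7.9×3.3 = 67.93 → profitable ✗.
Low-quality (own payoff 36): to a=3.0 gives 56 − 10.0×3.0 = 26 → no gain ✓; to a=3.3 gives 94 − 10.0×3.3 = 61 → profitable ✗.
3 of the 6 constraints hold; not an equilibrium.

3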